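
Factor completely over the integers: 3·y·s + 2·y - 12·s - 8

(3·s + 2)·(y - 4)

Group as (3·y·s + 2·y) + (-12·s - 8) = y·(3·s + 2) - 4·(3·s + 2).
Both groups share the factor (3·s + 2).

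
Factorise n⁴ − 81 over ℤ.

(n + 3)*(n − 3)*(n² + 9)

Difference of squares twice: with A = n and B = 3, A⁴ − B⁴ = (A² − B²)(A² + B²), and A² − B² factors again.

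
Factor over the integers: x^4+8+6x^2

Substitute u = x^2 to get a quadratic in u, then factor.
x^2+2 is irreducible over ℤ (always positive, so no real roots).
x^2+4 is irreducible over ℤ (sum of squares).

(x^2+2)(x^2+4)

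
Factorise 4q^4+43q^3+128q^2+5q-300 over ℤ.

By the rational root theorem, q = -3 is a root, so (q+3) is a factor; dividing leaves 4q^3+31q^2+35q-100.
Then q = -5 is a root, so (q+5) is a factor; dividing leaves 4q^2+11q-20.
The remaining quadratic factors as (4q-5)(q+4).

(4q-5)(q+3)(q+4)(q+5)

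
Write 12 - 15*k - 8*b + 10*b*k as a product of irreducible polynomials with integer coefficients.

Group as (10*b*k - 8*b) + (-15*k + 12) = 2*b*(5*k - 4) - 3*(5*k - 4).
Both groups share the factor (5*k - 4).

(2*b - 3)*(5*k - 4)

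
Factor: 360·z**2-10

Pull out the common factor 10; 36·z**2-1 is a difference of squares.

10·(6·z+1)·(6·z-1)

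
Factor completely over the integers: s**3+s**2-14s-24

(s+2)(s+3)(s-4)

By the rational root theorem, s = 4 is a root, so (s-4) divides it; the quotient is s**2+5s+6.
The remaining quadratic factors as (s+3)(s+2).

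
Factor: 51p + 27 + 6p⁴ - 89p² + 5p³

By the rational root theorem, p = -1/3 is a root, so (3p + 1) is a factor; dividing leaves 2p³ + p² - 30p + 27.
Then p = -9/2 is a root, so (2p + 9) is a factor; dividing leaves p² - 4p + 3.
The remaining quadratic factors as (p - 3)(p - 1).

(2p + 9)(3p + 1)(p - 1)(p - 3)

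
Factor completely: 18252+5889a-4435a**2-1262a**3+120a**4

(4a+9)(5a+12)(6a-13)(a-13)

Among the possible rational roots, a = 13 is a root, so (a-13) is a factor; dividing leaves 120a**3+298a**2-561a-1404.
Continuing, a = -12/5 is a root, giving the factor (5a+12) and quotient 24a**2+2a-117.
The remaining quadratic factors as (6a-13)(4a+9).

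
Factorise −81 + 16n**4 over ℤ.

(2n + 3)(2n − 3)(4n**2 + 9)

Difference of squares twice: with A = 2n and B = 3, A⁴ − B⁴ = (A² − B²)(A² + B²), and A² − B² factors again.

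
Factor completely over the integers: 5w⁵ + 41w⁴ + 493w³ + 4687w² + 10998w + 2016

Trying the rational-root candidates, w = −7 is a root, so (w + 7) divides it; the quotient is 5w⁴ + 6w³ + 451w² + 1530w + 288.
Then w = −1/5 is a root, so (5w + 1) divides it; the quotient is w³ + w² + 90w + 288.
Continuing, w = −3 is a root, giving the factor (w + 3) and quotient w² − 2w + 96.
The quadratic w² − 2w + 96 has discriminant −380 < 0 and is irreducible over ℤ.

(5w + 1)(w + 3)(w + 7)(w² − 2w + 96)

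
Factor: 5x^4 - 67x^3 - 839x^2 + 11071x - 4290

By the rational root theorem, x = 15 is a root, giving the factor (x - 15) and quotient 5x^3 + 8x^2 - 719x + 286.
Next, x = -13 is a root, so (x + 13) is a factor; dividing leaves 5x^2 - 57x + 22.
The remaining quadratic factors as (x - 11)(5x - 2).

(5x - 2)(x + 13)(x - 11)(x - 15)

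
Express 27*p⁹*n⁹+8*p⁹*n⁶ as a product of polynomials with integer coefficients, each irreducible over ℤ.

n⁶*p⁹*(3*n+2)*(9*n²-6*n+4)

Every term has a factor of p⁹*n⁶; factoring it out leaves 27*n³+8.
Recognize a sum of cubes with the parts 2 and 3*n.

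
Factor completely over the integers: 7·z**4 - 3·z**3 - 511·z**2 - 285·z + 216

(7·z - 3)·(z + 1)·(z + 8)·(z - 9)

Testing divisors of the constant over divisors of the leading coefficient, z = -1 is a root, giving the factor (z + 1) and quotient 7·z**3 - 10·z**2 - 501·z + 216.
Continuing, z = 9 is a root, so (z - 9) divides it; the quotient is 7·z**2 + 53·z - 24.
The remaining quadratic factors as (z + 8)(7·z - 3).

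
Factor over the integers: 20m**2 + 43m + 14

(4m + 7)(5m + 2)

Need a pair with product 20·14 = 280 and sum 43: that's 8 and 35.
Split the middle term: 20m**2 + 8m + 35m + 14 = 4m(5m + 2) + 7(5m + 2).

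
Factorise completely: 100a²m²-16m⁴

4m²(5a+2m)(5a-2m)

Every term has a factor of 4m². Then 25a²-4m² = (5a)² − (2m)².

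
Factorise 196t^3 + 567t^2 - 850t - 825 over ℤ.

(4t + 15)(7t + 5)(7t - 11)

Trying the rational-root candidates, t = 11/7 is a root, so (7t - 11) divides it; the quotient is 28t^2 + 125t + 75.
The remaining quadratic factors as (7t + 5)(4t + 15).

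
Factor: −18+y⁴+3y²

(y²+6)(y²−3)

Substitute u = y² to get a quadratic in u, then factor.
y²+6 is irreducible over ℤ (always positive, so no real roots).
y²−3 is irreducible over ℤ (3 is not a perfect square).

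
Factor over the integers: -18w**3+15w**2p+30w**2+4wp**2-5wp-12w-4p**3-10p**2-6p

-(3w-2p-2)(3w-2p-3)(2w+p)

Group: 3w(-6w**2+wp+6w+2p**2+3p) + (-2p-2)(-6w**2+wp+6w+2p**2+3p); both groups contain (-6w**2+wp+6w+2p**2+3p), so (3w-2p-2) is a factor with cofactor -6w**2+wp+6w+2p**2+3p.
The cofactor groups again: -6w**2+wp+6w+2p**2+3p = -2w(3w-2p-3) - p(3w-2p-3); both groups contain (3w-2p-3), giving -(2w+p)(3w-2p-3).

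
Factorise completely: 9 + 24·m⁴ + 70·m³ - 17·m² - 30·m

Testing divisors of the constant over divisors of the leading coefficient, m = 1/3 is a root, so (3·m - 1) is a factor; dividing leaves 8·m³ + 26·m² + 3·m - 9.
Continuing, m = 1/2 is a root, giving the factor (2·m - 1) and quotient 4·m² + 15·m + 9.
The remaining quadratic factors as (4·m + 3)(m + 3).

(2·m - 1)·(3·m - 1)·(4·m + 3)·(m + 3)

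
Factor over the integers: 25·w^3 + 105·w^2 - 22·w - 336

By the rational root theorem, w = -14/5 is a root, so (5·w + 14) divides it; the quotient is 5·w^2 + 7·w - 24.
The remaining quadratic factors as (w + 3)(5·w - 8).

(5·w + 14)·(5·w - 8)·(w + 3)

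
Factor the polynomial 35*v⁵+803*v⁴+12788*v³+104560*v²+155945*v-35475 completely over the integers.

(5*v-1)*(7*v+15)*(v+11)*(v²+10*v+215)

Trying the rational-root candidates, v = 1/5 is a root, so (5*v-1) divides it; the quotient is 7*v⁴+162*v³+2590*v²+21430*v+35475.
Next, v = -11 is a root, so (v+11) is a factor; dividing leaves 7*v³+85*v²+1655*v+3225.
Then v = -15/7 is a root, so (7*v+15) divides it; the quotient is v²+10*v+215.
The quadratic v²+10*v+215 has discriminant -760 < 0 and is irreducible over ℤ.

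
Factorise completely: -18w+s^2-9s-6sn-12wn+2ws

(s-6n-9)(2w+s)

Group: s(2w+s) + (-6n-9)(2w+s); both groups contain (2w+s).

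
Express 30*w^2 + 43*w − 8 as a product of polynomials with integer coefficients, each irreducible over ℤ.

(5*w + 8)*(6*w − 1)

Need a pair with product 30·(−8) = −240 and sum 43: that's −5 and 48.
Split the middle term: 30*w^2 − 5*w + 48*w − 8 = 5*w*(6*w − 1) + 8*(6*w − 1).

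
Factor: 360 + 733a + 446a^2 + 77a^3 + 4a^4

(4a + 5)(a + 1)(a + 8)(a + 9)

Testing divisors of the constant over divisors of the leading coefficient, a = -5/4 is a root, so (4a + 5) is a factor; dividing leaves a^3 + 18a^2 + 89a + 72.
Continuing, a = -1 is a root, giving the factor (a + 1) and quotient a^2 + 17a + 72.
The remaining quadratic factors as (a + 8)(a + 9).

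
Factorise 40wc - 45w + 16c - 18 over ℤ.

(5w + 2)(8c - 9)

Group as (40wc - 45w) + (16c - 18) = 5w(8c - 9) + 2(8c - 9).
Both groups share the factor (8c - 9).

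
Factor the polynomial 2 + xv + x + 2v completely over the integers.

(v + 1)(x + 2)

Group as (xv + x) + (2v + 2) = x(v + 1) + 2(v + 1).
Both groups share the factor (v + 1).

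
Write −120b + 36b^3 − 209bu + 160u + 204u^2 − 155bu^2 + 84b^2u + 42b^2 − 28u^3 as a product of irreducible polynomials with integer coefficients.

(2b + 7u + 5)(3b − 4u)(6b + u − 8)

Group: 6b(6b^2 + 13bu + 15b − 28u^2 − 20u) + (u − 8)(6b^2 + 13bu + 15b − 28u^2 − 20u); both groups contain (6b^2 + 13bu + 15b − 28u^2 − 20u), so (6b + u − 8) is a factor with cofactor 6b^2 + 13bu + 15b − 28u^2 − 20u.
The cofactor groups again: 6b^2 + 13bu + 15b − 28u^2 − 20u = 3b(2b + 7u + 5) − 4u(2b + 7u + 5); both groups contain (2b + 7u + 5), giving (3b − 4u)(2b + 7u + 5).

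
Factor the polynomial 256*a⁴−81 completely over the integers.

(4*a+3)*(4*a−3)*(16*a²+9)

Write as (16*a²)² − (9)², then factor 16*a²−9 once more.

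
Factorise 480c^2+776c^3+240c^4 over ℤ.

Pull out the common factor 8c^2, then factor the remaining trinomial.

8c^2(5c+12)(6c+5)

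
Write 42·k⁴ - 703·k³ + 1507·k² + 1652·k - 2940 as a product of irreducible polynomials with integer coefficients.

(6·k - 7)·(7·k + 10)·(k - 14)·(k - 3)

Among the possible rational roots, k = 3 is a root, so (k - 3) divides it; the quotient is 42·k³ - 577·k² - 224·k + 980.
Continuing, k = 14 is a root, so (k - 14) divides it; the quotient is 42·k² + 11·k - 70.
The remaining quadratic factors as (6·k - 7)(7·k + 10).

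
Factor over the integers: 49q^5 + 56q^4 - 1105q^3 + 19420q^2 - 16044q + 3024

(7q - 2)(7q - 4)(q + 9)(q^2 - 7q + 42)

Testing divisors of the constant over divisors of the leading coefficient, q = 4/7 is a root, so (7q - 4) is a factor; dividing leaves 7q^4 + 12q^3 - 151q^2 + 2688q - 756.
Next, q = -9 is a root, giving the factor (q + 9) and quotient 7q^3 - 51q^2 + 308q - 84.
Then q = 2/7 is a root, so (7q - 2) divides it; the quotient is q^2 - 7q + 42.
The quadratic q^2 - 7q + 42 has discriminant -119 < 0 and is irreducible over ℤ.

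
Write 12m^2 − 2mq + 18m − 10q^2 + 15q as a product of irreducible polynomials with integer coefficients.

(2m − 2q + 3)(6m + 5q)

Group: 6m(2m − 2q + 3) + 5q(2m − 2q + 3); both groups contain (2m − 2q + 3).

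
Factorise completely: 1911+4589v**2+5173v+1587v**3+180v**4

Testing divisors of the constant over divisors of the leading coefficient, v = −13/3 is a root, so (3v+13) is a factor; dividing leaves 60v**3+269v**2+364v+147.
Continuing, v = −7/5 is a root, giving the factor (5v+7) and quotient 12v**2+37v+21.
The remaining quadratic factors as (3v+7)(4v+3).

(3v+13)(3v+7)(4v+3)(5v+7)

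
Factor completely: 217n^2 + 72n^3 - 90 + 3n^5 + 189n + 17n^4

(3n - 1)(n + 2)(n + 3)(n^2 + n + 15)

Testing divisors of the constant over divisors of the leading coefficient, n = -2 is a root, giving the factor (n + 2) and quotient 3n^4 + 11n^3 + 50n^2 + 117n - 45.
Next, n = -3 is a root, giving the factor (n + 3) and quotient 3n^3 + 2n^2 + 44n - 15.
Then n = 1/3 is a root, giving the factor (3n - 1) and quotient n^2 + n + 15.
The quadratic n^2 + n + 15 has discriminant -59 < 0 and is irreducible over ℤ.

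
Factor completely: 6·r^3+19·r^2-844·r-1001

(6·r+7)·(r+13)·(r-11)

Testing divisors of the constant over divisors of the leading coefficient, r = -7/6 is a root, giving the factor (6·r+7) and quotient r^2+2·r-143.
The remaining quadratic factors as (r-11)(r+13).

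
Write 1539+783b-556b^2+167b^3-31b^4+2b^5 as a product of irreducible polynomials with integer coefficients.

(2b-9)(b+1)(b-9)(b^2-3b+19)

Among the possible rational roots, b = -1 is a root, so (b+1) divides it; the quotient is 2b^4-33b^3+200b^2-756b+1539.
Then b = 9/2 is a root, so (2b-9) is a factor; dividing leaves b^3-12b^2+46b-171.
Continuing, b = 9 is a root, so (b-9) is a factor; dividing leaves b^2-3b+19.
The quadratic b^2-3b+19 has discriminant -67 < 0 and is irreducible over ℤ.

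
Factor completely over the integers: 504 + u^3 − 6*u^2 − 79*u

Trying the rational-root candidates, u = 7 is a root, giving the factor (u − 7) and quotient u^2 + u − 72.
The remaining quadratic factors as (u − 8)(u + 9).

(u + 9)*(u − 7)*(u − 8)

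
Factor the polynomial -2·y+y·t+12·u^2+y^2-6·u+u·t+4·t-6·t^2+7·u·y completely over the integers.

Group: 4·u·(3·u+y-2·t) + (y+3·t-2)·(3·u+y-2·t); both groups contain (3·u+y-2·t).

(3·u+y-2·t)·(4·u+y+3·t-2)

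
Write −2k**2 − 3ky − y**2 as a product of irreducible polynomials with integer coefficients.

Group: −2k(k + y) − y(k + y); both groups contain (k + y).

−(2k + y)(k + y)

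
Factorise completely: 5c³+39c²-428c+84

Among the possible rational roots, c = 1/5 is a root, so (5c-1) is a factor; dividing leaves c²+8c-84.
The remaining quadratic factors as (c-6)(c+14).

(5c-1)(c+14)(c-6)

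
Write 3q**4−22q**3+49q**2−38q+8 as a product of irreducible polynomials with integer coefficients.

By the rational root theorem, q = 1 is a root, giving the factor (q−1) and quotient 3q**3−19q**2+30q−8.
Then q = 1/3 is a root, so (3q−1) is a factor; dividing leaves q**2−6q+8.
The remaining quadratic factors as (q−2)(q−4).

(3q−1)(q−1)(q−2)(q−4)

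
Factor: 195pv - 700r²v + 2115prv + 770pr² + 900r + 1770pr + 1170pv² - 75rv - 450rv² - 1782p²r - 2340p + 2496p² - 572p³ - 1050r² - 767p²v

-(11p - 10v - 15)(13p - 5r)(4p + 14r + 9v - 12)

Group: 11p(-52p² - 162pr - 117pv + 156p + 70r² + 45rv - 60r) + (-10v - 15)(-52p² - 162pr - 117pv + 156p + 70r² + 45rv - 60r); both groups contain (-52p² - 162pr - 117pv + 156p + 70r² + 45rv - 60r), so (11p - 10v - 15) is a factor with cofactor -52p² - 162pr - 117pv + 156p + 70r² + 45rv - 60r.
The cofactor groups again: -52p² - 162pr - 117pv + 156p + 70r² + 45rv - 60r = -13p(4p + 14r + 9v - 12) + 5r(4p + 14r + 9v - 12); both groups contain (4p + 14r + 9v - 12), giving -(13p - 5r)(4p + 14r + 9v - 12).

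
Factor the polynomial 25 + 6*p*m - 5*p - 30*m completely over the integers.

(6*m - 5)*(p - 5)

Group as (6*p*m - 5*p) + (-30*m + 25) = p*(6*m - 5) - 5*(6*m - 5).
Both groups share the factor (6*m - 5).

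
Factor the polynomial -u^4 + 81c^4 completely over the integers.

(3c + u)(3c - u)(9c^2 + u^2)

(3c)⁴ − (u)⁴ = ((3c)² − (u)²)((3c)² + (u)²); the first factor splits again, the second (9c^2 + u^2) is irreducible.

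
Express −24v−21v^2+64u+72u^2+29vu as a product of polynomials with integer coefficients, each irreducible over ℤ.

Group: −3v(7v+9u+8) + 8u(7v+9u+8); both groups contain (7v+9u+8).

−(3v−8u)(7v+9u+8)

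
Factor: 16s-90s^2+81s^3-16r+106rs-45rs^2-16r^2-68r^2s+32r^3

Group: r(32r^2-36rs-16r-81s^2+90s-16) - s(32r^2-36rs-16r-81s^2+90s-16); both groups contain (32r^2-36rs-16r-81s^2+90s-16), so (r-s) is a factor with cofactor 32r^2-36rs-16r-81s^2+90s-16.
The cofactor groups again: 32r^2-36rs-16r-81s^2+90s-16 = 4r(8r+9s-8) + (-9s+2)(8r+9s-8); both groups contain (8r+9s-8), giving (4r-9s+2)(8r+9s-8).

(4r-9s+2)(8r+9s-8)(r-s)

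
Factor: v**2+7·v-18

(v+9)·(v-2)

Two integers with product -18 and sum 7 are -2 and 9.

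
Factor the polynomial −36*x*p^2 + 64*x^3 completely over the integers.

Pull out the common factor 4*x; 16*x^2 − 9*p^2 is a difference of squares.

4*x*(4*x − 3*p)*(4*x + 3*p)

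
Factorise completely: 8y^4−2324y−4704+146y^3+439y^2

Among the possible rational roots, y = −8 is a root, giving the factor (y+8) and quotient 8y^3+82y^2−217y−588.
Continuing, y = −7/4 is a root, so (4y+7) divides it; the quotient is 2y^2+17y−84.
The remaining quadratic factors as (2y−7)(y+12).

(2y−7)(4y+7)(y+12)(y+8)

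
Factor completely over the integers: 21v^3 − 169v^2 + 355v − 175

By the rational root theorem, v = 5/7 is a root, so (7v − 5) is a factor; dividing leaves 3v^2 − 22v + 35.
The remaining quadratic factors as (v − 5)(3v − 7).

(3v − 7)(7v − 5)(v − 5)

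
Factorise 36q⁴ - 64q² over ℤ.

Factor out 4q², leaving 9q² - 16, which is a difference of two squares.

4q²(3q + 4)(3q - 4)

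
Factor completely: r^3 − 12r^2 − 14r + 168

Group as (r^3 − 14r) + (−12r^2 + 168) = r(r^2 − 14) − 12(r^2 − 14).
Both groups share the factor (r^2 − 14).

(r − 12)(r^2 − 14)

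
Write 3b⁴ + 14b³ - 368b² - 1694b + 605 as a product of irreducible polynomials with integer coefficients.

By the rational root theorem, b = -11 is a root, so (b + 11) divides it; the quotient is 3b³ - 19b² - 159b + 55.
Next, b = 1/3 is a root, so (3b - 1) divides it; the quotient is b² - 6b - 55.
The remaining quadratic factors as (b - 11)(b + 5).

(3b - 1)(b + 11)(b + 5)(b - 11)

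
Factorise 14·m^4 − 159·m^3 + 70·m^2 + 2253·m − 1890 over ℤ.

Testing divisors of the constant over divisors of the leading coefficient, m = −7/2 is a root, so (2·m + 7) is a factor; dividing leaves 7·m^3 − 104·m^2 + 399·m − 270.
Next, m = 6/7 is a root, so (7·m − 6) is a factor; dividing leaves m^2 − 14·m + 45.
The remaining quadratic factors as (m − 9)(m − 5).

(2·m + 7)·(7·m − 6)·(m − 5)·(m − 9)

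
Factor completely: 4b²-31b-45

Need a pair with product 4·(-45) = -180 and sum -31: that's -36 and 5.
Split the middle term: 4b²-36b + 5b-45 = 4b(b-9) + 5(b-9).

(4b+5)(b-9)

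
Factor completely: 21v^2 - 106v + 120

(3v - 10)(7v - 12)

Need a pair with product 21·120 = 2520 and sum -106: that's -36 and -70.
Split the middle term: 21v^2 - 36v - 70v + 120 = 3v(7v - 12) - 10(7v - 12).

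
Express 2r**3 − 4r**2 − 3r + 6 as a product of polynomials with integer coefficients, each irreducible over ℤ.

(r − 2)(2r**2 − 3)

Group as (2r**3 − 3r) + (−4r**2 + 6) = r(2r**2 − 3) − 2(2r**2 − 3).
Both groups share the factor (2r**2 − 3).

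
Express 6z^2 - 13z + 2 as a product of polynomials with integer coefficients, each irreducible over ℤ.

(6z - 1)(z - 2)

Need a pair with product 6·2 = 12 and sum -13: that's -1 and -12.
Split the middle term: 6z^2 - z - 12z + 2 = z(6z - 1) - 2(6z - 1).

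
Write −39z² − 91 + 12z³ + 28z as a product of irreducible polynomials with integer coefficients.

(4z − 13)(3z² + 7)

Group as (12z³ + 28z) + (−39z² − 91) = 4z(3z² + 7) − 13(3z² + 7).
Both groups share the factor (3z² + 7).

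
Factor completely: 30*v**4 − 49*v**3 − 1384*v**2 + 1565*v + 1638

(2*v + 13)*(3*v + 2)*(5*v − 9)*(v − 7)

Among the possible rational roots, v = −13/2 is a root, so (2*v + 13) is a factor; dividing leaves 15*v**3 − 122*v**2 + 101*v + 126.
Continuing, v = −2/3 is a root, so (3*v + 2) is a factor; dividing leaves 5*v**2 − 44*v + 63.
The remaining quadratic factors as (5*v − 9)(v − 7).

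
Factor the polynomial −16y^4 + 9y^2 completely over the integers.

Every term has a factor of y^2; factoring it out leaves −16y^2 + 9.
Recognize a difference of squares with the parts 3 and 4y.

−y^2(4y + 3)(4y − 3)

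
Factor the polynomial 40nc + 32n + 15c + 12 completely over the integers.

Group as (40nc + 32n) + (15c + 12) = 8n(5c + 4) + 3(5c + 4).
Both groups share the factor (5c + 4).

(5c + 4)(8n + 3)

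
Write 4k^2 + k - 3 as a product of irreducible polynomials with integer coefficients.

(4k - 3)(k + 1)

Need a pair with product 4·(-3) = -12 and sum 1: that's -3 and 4.
Split the middle term: 4k^2 - 3k + 4k - 3 = k(4k - 3) + (4k - 3).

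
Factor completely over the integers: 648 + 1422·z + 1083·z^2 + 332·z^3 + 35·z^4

(5·z + 6)·(7·z + 9)·(z + 3)·(z + 4)

Testing divisors of the constant over divisors of the leading coefficient, z = -9/7 is a root, so (7·z + 9) is a factor; dividing leaves 5·z^3 + 41·z^2 + 102·z + 72.
Continuing, z = -6/5 is a root, so (5·z + 6) divides it; the quotient is z^2 + 7·z + 12.
The remaining quadratic factors as (z + 3)(z + 4).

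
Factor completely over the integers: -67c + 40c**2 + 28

(5c - 4)(8c - 7)

Need a pair with product 40·28 = 1120 and sum -67: that's -32 and -35.
Split the middle term: 40c**2 - 32c - 35c + 28 = 8c(5c - 4) - 7(5c - 4).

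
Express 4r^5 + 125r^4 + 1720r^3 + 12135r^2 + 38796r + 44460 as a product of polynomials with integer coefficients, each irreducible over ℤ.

Testing divisors of the constant over divisors of the leading coefficient, r = −13/4 is a root, giving the factor (4r + 13) and quotient r^4 + 28r^3 + 339r^2 + 1932r + 3420.
Next, r = −3 is a root, so (r + 3) is a factor; dividing leaves r^3 + 25r^2 + 264r + 1140.
Next, r = −10 is a root, so (r + 10) divides it; the quotient is r^2 + 15r + 114.
The quadratic r^2 + 15r + 114 has discriminant −231 < 0 and is irreducible over ℤ.

(4r + 13)(r + 10)(r + 3)(r^2 + 15r + 114)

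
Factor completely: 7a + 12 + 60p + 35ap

Group as (35ap + 7a) + (60p + 12) = 7a(5p + 1) + 12(5p + 1).
Both groups share the factor (5p + 1).

(5p + 1)(7a + 12)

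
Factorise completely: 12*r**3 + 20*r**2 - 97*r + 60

(2*r - 3)*(6*r - 5)*(r + 4)

Testing divisors of the constant over divisors of the leading coefficient, r = -4 is a root, so (r + 4) divides it; the quotient is 12*r**2 - 28*r + 15.
The remaining quadratic factors as (6*r - 5)(2*r - 3).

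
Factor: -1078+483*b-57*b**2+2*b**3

Testing divisors of the constant over divisors of the leading coefficient, b = 14 is a root, so (b-14) is a factor; dividing leaves 2*b**2-29*b+77.
The remaining quadratic factors as (2*b-7)(b-11).

(2*b-7)*(b-11)*(b-14)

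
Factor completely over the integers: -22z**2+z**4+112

Substitute u = z**2 to get a quadratic in u, then factor.
z**2-14 is irreducible over ℤ (14 is not a perfect square).
z**2-8 is irreducible over ℤ (8 is not a perfect square).

(z**2-14)(z**2-8)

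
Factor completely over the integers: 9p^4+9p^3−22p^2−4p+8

Testing divisors of the constant over divisors of the leading coefficient, p = 2/3 is a root, giving the factor (3p−2) and quotient 3p^3+5p^2−4p−4.
Next, p = −2 is a root, so (p+2) divides it; the quotient is 3p^2−p−2.
The remaining quadratic factors as (3p+2)(p−1).

(3p+2)(3p−2)(p+2)(p−1)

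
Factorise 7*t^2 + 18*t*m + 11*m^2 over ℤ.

Group: t*(7*t + 11*m) + m*(7*t + 11*m); both groups contain (7*t + 11*m).

(7*t + 11*m)*(t + m)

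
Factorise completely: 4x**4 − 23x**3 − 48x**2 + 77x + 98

Among the possible rational roots, x = −1 is a root, giving the factor (x + 1) and quotient 4x**3 − 27x**2 − 21x + 98.
Continuing, x = −2 is a root, so (x + 2) divides it; the quotient is 4x**2 − 35x + 49.
The remaining quadratic factors as (x − 7)(4x − 7).

(4x − 7)(x + 1)(x + 2)(x − 7)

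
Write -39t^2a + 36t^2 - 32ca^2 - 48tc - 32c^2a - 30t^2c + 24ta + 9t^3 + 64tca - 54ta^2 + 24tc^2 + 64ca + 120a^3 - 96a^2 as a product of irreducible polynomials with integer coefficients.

Group: 3t(3t^2 - 6tc - 19ta + 12t + 8ca + 20a^2 - 16a) + (-4c + 6a)(3t^2 - 6tc - 19ta + 12t + 8ca + 20a^2 - 16a); both groups contain (3t^2 - 6tc - 19ta + 12t + 8ca + 20a^2 - 16a), so (3t - 4c + 6a) is a factor with cofactor 3t^2 - 6tc - 19ta + 12t + 8ca + 20a^2 - 16a.
The cofactor groups again: 3t^2 - 6tc - 19ta + 12t + 8ca + 20a^2 - 16a = t(3t - 4a) + (-2c - 5a + 4)(3t - 4a); both groups contain (3t - 4a), giving (t - 2c - 5a + 4)(3t - 4a).

(3t - 4a)(t - 2c - 5a + 4)(3t - 4c + 6a)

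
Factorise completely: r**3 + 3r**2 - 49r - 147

(r + 3)(r + 7)(r - 7)

Testing divisors of the constant over divisors of the leading coefficient, r = -3 is a root, so (r + 3) is a factor; dividing leaves r**2 - 49.
The remaining quadratic factors as (r - 7)(r + 7).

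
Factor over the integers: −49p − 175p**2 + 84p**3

7p(3p − 7)(4p + 1)

Pull out the common factor 7p, then factor the remaining trinomial.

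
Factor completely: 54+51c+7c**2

(7c+9)(c+6)

Need a pair with product 7·54 = 378 and sum 51: that's 42 and 9.
Split the middle term: 7c**2+42c + 9c+54 = 7c(c+6) + 9(c+6).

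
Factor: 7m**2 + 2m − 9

Need a pair with product 7·(−9) = −63 and sum 2: that's 9 and −7.
Split the middle term: 7m**2 + 9m − 7m − 9 = m(7m + 9) − (7m + 9).

(7m + 9)(m − 1)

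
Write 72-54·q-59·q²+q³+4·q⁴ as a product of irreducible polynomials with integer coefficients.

Among the possible rational roots, q = -3 is a root, giving the factor (q+3) and quotient 4·q³-11·q²-26·q+24.
Then q = 4 is a root, so (q-4) is a factor; dividing leaves 4·q²+5·q-6.
The remaining quadratic factors as (q+2)(4·q-3).

(4·q-3)·(q+2)·(q+3)·(q-4)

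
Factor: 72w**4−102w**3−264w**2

Pull out the common factor 6w**2, then factor the remaining trinomial.

6w**2(3w+4)(4w−11)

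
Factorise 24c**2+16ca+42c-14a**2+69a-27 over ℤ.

(4c-2a+9)(6c+7a-3)

Group: 4c(6c+7a-3) + (-2a+9)(6c+7a-3); both groups contain (6c+7a-3).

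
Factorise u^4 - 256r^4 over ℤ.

(u)⁴ − (4r)⁴ = ((u)² − (4r)²)((u)² + (4r)²); the first factor splits again, the second (u^2 + 16r^2) is irreducible.

(u - 4r)(u + 4r)(u^2 + 16r^2)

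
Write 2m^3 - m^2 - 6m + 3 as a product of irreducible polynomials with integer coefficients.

(2m - 1)(m^2 - 3)

Group as (2m^3 - 6m) + (-m^2 + 3) = 2m(m^2 - 3) - (m^2 - 3).
Both groups share the factor (m^2 - 3).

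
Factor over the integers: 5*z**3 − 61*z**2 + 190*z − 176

Testing divisors of the constant over divisors of the leading coefficient, z = 11/5 is a root, giving the factor (5*z − 11) and quotient z**2 − 10*z + 16.
The remaining quadratic factors as (z − 2)(z − 8).

(5*z − 11)*(z − 2)*(z − 8)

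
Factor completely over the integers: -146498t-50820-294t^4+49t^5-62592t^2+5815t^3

(7t+11)(7t+3)(t-10)(t^2+2t+154)

By the rational root theorem, t = -11/7 is a root, so (7t+11) is a factor; dividing leaves 7t^4-53t^3+914t^2-10378t-4620.
Continuing, t = -3/7 is a root, so (7t+3) divides it; the quotient is t^3-8t^2+134t-1540.
Then t = 10 is a root, so (t-10) is a factor; dividing leaves t^2+2t+154.
The quadratic t^2+2t+154 has discriminant -612 < 0 and is irreducible over ℤ.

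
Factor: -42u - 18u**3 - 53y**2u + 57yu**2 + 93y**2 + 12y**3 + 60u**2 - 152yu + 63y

Group: y(12y**2 - 17yu + 9y + 6u**2 - 6u) + (-3u + 7)(12y**2 - 17yu + 9y + 6u**2 - 6u); both groups contain (12y**2 - 17yu + 9y + 6u**2 - 6u), so (y - 3u + 7) is a factor with cofactor 12y**2 - 17yu + 9y + 6u**2 - 6u.
The cofactor groups again: 12y**2 - 17yu + 9y + 6u**2 - 6u = 4y(3y - 2u) + (-3u + 3)(3y - 2u); both groups contain (3y - 2u), giving (4y - 3u + 3)(3y - 2u).

(3y - 2u)(4y - 3u + 3)(y - 3u + 7)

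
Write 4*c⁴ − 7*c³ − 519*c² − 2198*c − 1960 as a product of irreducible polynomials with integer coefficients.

(4*c + 5)*(c + 4)*(c + 7)*(c − 14)

Testing divisors of the constant over divisors of the leading coefficient, c = −7 is a root, so (c + 7) is a factor; dividing leaves 4*c³ − 35*c² − 274*c − 280.
Next, c = 14 is a root, giving the factor (c − 14) and quotient 4*c² + 21*c + 20.
The remaining quadratic factors as (4*c + 5)(c + 4).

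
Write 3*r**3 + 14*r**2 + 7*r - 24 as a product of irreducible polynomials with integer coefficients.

Among the possible rational roots, r = -3 is a root, so (r + 3) divides it; the quotient is 3*r**2 + 5*r - 8.
The remaining quadratic factors as (r - 1)(3*r + 8).

(3*r + 8)*(r + 3)*(r - 1)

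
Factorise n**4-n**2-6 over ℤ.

Substitute u = n**2 to get a quadratic in u, then factor.
n**2-3 is irreducible over ℤ (3 is not a perfect square).
n**2+2 is irreducible over ℤ (always positive, so no real roots).

(n**2+2)(n**2-3)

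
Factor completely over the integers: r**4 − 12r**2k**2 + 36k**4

Recognize a perfect-square trinomial with the parts r**2 and 6k**2.

(r**2 − 6k**2)**2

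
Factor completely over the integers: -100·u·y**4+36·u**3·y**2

Every term has a factor of 4·u·y**2. Then 9·u**2-25·y**2 = (3·u)² − (5·y)².

4·u·y**2·(3·u+5·y)·(3·u-5·y)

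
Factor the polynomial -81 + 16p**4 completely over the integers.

(2p + 3)(2p - 3)(4p**2 + 9)

(2p)⁴ − (3)⁴ = ((2p)² − (3)²)((2p)² + (3)²); the first factor splits again, the second (4p**2 + 9) is irreducible.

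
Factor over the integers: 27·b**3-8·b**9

-b**3·(2·b**2-3)·(4·b**4+6·b**2+9)

Factor out b**3 first: what remains is -8·b**6+27.
Recognize a difference of cubes with the parts 3 and 2·b**2.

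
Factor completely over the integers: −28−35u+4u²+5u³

Group as (5u³−35u) + (4u²−28) = 5u(u²−7) + 4(u²−7).
Both groups share the factor (u²−7).

(5u+4)(u²−7)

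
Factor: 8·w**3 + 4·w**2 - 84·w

Pull out the common factor 4·w, then factor the remaining trinomial.

4·w·(2·w + 7)·(w - 3)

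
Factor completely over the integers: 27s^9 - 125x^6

Recognize a difference of cubes with the parts 3s^3 and 5x^2.

(3s^3 - 5x^2)(9s^6 + 15s^3x^2 + 25x^4)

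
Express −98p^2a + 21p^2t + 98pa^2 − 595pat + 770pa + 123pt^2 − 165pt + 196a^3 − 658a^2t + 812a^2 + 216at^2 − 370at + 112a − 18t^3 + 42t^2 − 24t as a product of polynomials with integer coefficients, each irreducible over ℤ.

−(p − 2a + 6t − 8)(14a − 3t)(7p + 7a − t + 1)

Group: 7p(−14pa + 3pt + 28a^2 − 90at + 112a + 18t^2 − 24t) + (7a − t + 1)(−14pa + 3pt + 28a^2 − 90at + 112a + 18t^2 − 24t); both groups contain (−14pa + 3pt + 28a^2 − 90at + 112a + 18t^2 − 24t), so (7p + 7a − t + 1) is a factor with cofactor −14pa + 3pt + 28a^2 − 90at + 112a + 18t^2 − 24t.
The cofactor groups again: −14pa + 3pt + 28a^2 − 90at + 112a + 18t^2 − 24t = −14a(p − 2a + 6t − 8) + 3t(p − 2a + 6t − 8); both groups contain (p − 2a + 6t − 8), giving −(14a − 3t)(p − 2a + 6t − 8).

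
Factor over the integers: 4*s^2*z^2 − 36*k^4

−4*(3*k^2 + s*z)*(3*k^2 − s*z)

Every term has a factor of 4; factoring it out leaves −9*k^4 + s^2*z^2.
Recognize a difference of squares with the parts s*z and 3*k^2.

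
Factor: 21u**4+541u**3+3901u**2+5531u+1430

(3u+1)(7u+10)(u+11)(u+13)

Trying the rational-root candidates, u = −10/7 is a root, giving the factor (7u+10) and quotient 3u**3+73u**2+453u+143.
Continuing, u = −13 is a root, giving the factor (u+13) and quotient 3u**2+34u+11.
The remaining quadratic factors as (u+11)(3u+1).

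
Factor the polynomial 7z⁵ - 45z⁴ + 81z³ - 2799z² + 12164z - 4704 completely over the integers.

By the rational root theorem, z = 4 is a root, giving the factor (z - 4) and quotient 7z⁴ - 17z³ + 13z² - 2747z + 1176.
Continuing, z = 3/7 is a root, so (7z - 3) divides it; the quotient is z³ - 2z² + z - 392.
Continuing, z = 8 is a root, so (z - 8) is a factor; dividing leaves z² + 6z + 49.
The quadratic z² + 6z + 49 has discriminant -160 < 0 and is irreducible over ℤ.

(7z - 3)(z - 4)(z - 8)(z² + 6z + 49)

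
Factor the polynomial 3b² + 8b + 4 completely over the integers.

Need a pair with product 3·4 = 12 and sum 8: that's 6 and 2.
Split the middle term: 3b² + 6b + 2b + 4 = 3b(b + 2) + 2(b + 2).

(3b + 2)(b + 2)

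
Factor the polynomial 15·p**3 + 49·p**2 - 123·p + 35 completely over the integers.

(3·p - 1)·(5·p - 7)·(p + 5)

Testing divisors of the constant over divisors of the leading coefficient, p = 1/3 is a root, so (3·p - 1) is a factor; dividing leaves 5·p**2 + 18·p - 35.
The remaining quadratic factors as (p + 5)(5·p - 7).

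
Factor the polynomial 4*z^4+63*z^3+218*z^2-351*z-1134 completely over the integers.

(4*z-9)*(z+2)*(z+7)*(z+9)

Testing divisors of the constant over divisors of the leading coefficient, z = 9/4 is a root, giving the factor (4*z-9) and quotient z^3+18*z^2+95*z+126.
Then z = -2 is a root, so (z+2) divides it; the quotient is z^2+16*z+63.
The remaining quadratic factors as (z+9)(z+7).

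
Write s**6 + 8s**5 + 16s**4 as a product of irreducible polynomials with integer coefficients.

Every term has a factor of s**4; factoring it out leaves s**2 + 8s + 16.
Recognize a perfect-square trinomial with the parts 4 and s.

s**4(s + 4)**2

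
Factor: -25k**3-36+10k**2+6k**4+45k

(2k-3)(3k+4)(k-1)(k-3)

Trying the rational-root candidates, k = 3 is a root, giving the factor (k-3) and quotient 6k**3-7k**2-11k+12.
Continuing, k = 1 is a root, so (k-1) is a factor; dividing leaves 6k**2-k-12.
The remaining quadratic factors as (3k+4)(2k-3).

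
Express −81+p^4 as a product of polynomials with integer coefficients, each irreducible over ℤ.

(p)⁴ − (3)⁴ = ((p)² − (3)²)((p)² + (3)²); the first factor splits again, the second (p^2+9) is irreducible.

(p+3)*(p−3)*(p^2+9)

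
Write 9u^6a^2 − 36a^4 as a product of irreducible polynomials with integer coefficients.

Pull out the common factor 9a^2, leaving u^6 − 4a^2.
Recognize a difference of squares with the parts u^3 and 2a.

9a^2(u^3 − 2a)(u^3 + 2a)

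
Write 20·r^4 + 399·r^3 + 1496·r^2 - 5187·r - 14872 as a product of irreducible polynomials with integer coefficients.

(4·r - 13)·(5·r + 11)·(r + 13)·(r + 8)

By the rational root theorem, r = 13/4 is a root, so (4·r - 13) divides it; the quotient is 5·r^3 + 116·r^2 + 751·r + 1144.
Then r = -11/5 is a root, so (5·r + 11) divides it; the quotient is r^2 + 21·r + 104.
The remaining quadratic factors as (r + 13)(r + 8).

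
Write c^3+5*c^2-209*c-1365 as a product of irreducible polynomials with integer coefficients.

(c+13)*(c+7)*(c-15)

Trying the rational-root candidates, c = 15 is a root, so (c-15) is a factor; dividing leaves c^2+20*c+91.
The remaining quadratic factors as (c+7)(c+13).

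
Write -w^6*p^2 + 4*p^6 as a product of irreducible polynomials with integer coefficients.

Every term has a factor of p^2; factoring it out leaves -w^6 + 4*p^4.
Recognize a difference of squares with the parts 2*p^2 and w^3.

-p^2*(w^3 - 2*p^2)*(w^3 + 2*p^2)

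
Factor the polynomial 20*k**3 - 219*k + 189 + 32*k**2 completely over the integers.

(2*k + 9)*(2*k - 3)*(5*k - 7)

Trying the rational-root candidates, k = -9/2 is a root, so (2*k + 9) divides it; the quotient is 10*k**2 - 29*k + 21.
The remaining quadratic factors as (2*k - 3)(5*k - 7).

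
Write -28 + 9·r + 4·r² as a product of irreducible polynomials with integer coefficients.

(4·r - 7)·(r + 4)

Need a pair with product 4·(-28) = -112 and sum 9: that's 16 and -7.
Split the middle term: 4·r² + 16·r - 7·r - 28 = 4·r·(r + 4) - 7·(r + 4).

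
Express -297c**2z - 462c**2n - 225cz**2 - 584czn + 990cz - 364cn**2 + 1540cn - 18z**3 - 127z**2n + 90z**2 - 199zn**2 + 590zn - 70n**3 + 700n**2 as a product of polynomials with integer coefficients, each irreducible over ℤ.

Group: 3c(-99cz - 154cn - 9z**2 - 59zn - 70n**2) + (2z + n - 10)(-99cz - 154cn - 9z**2 - 59zn - 70n**2); both groups contain (-99cz - 154cn - 9z**2 - 59zn - 70n**2), so (3c + 2z + n - 10) is a factor with cofactor -99cz - 154cn - 9z**2 - 59zn - 70n**2.
The cofactor groups again: -99cz - 154cn - 9z**2 - 59zn - 70n**2 = -11c(9z + 14n) + (-z - 5n)(9z + 14n); both groups contain (9z + 14n), giving -(11c + z + 5n)(9z + 14n).

-(11c + z + 5n)(9z + 14n)(3c + 2z + n - 10)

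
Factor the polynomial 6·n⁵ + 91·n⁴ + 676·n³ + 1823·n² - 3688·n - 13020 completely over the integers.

(2·n + 5)·(3·n - 7)·(n + 6)·(n² + 9·n + 62)

By the rational root theorem, n = -6 is a root, so (n + 6) is a factor; dividing leaves 6·n⁴ + 55·n³ + 346·n² - 253·n - 2170.
Then n = 7/3 is a root, so (3·n - 7) is a factor; dividing leaves 2·n³ + 23·n² + 169·n + 310.
Next, n = -5/2 is a root, so (2·n + 5) divides it; the quotient is n² + 9·n + 62.
The quadratic n² + 9·n + 62 has discriminant -167 < 0 and is irreducible over ℤ.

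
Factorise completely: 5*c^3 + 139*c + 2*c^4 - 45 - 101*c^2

(2*c - 1)*(c + 9)*(c - 1)*(c - 5)

Trying the rational-root candidates, c = -9 is a root, so (c + 9) divides it; the quotient is 2*c^3 - 13*c^2 + 16*c - 5.
Next, c = 5 is a root, giving the factor (c - 5) and quotient 2*c^2 - 3*c + 1.
The remaining quadratic factors as (2*c - 1)(c - 1).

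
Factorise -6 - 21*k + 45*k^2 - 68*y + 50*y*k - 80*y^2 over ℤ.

-(8*y - 9*k + 6)*(10*y + 5*k + 1)

Group: -8*y*(10*y + 5*k + 1) + (9*k - 6)*(10*y + 5*k + 1); both groups contain (10*y + 5*k + 1).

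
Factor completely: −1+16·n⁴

Difference of squares twice: with A = 2·n and B = 1, A⁴ − B⁴ = (A² − B²)(A² + B²), and A² − B² factors again.

(2·n+1)·(2·n−1)·(4·n²+1)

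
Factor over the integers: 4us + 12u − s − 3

Group as (4us + 12u) + (−s − 3) = 4u(s + 3) − (s + 3).
Both groups share the factor (s + 3).

(4u − 1)(s + 3)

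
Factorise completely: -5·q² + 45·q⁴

5·q²·(3·q + 1)·(3·q - 1)

Every term has a factor of 5·q². Then 9·q² - 1 = (3·q)² − (1)².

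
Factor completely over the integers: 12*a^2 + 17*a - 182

Need a pair with product 12·(-182) = -2184 and sum 17: that's 56 and -39.
Split the middle term: 12*a^2 + 56*a - 39*a - 182 = 4*a*(3*a + 14) - 13*(3*a + 14).

(3*a + 14)*(4*a - 13)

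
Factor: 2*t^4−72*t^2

2*t^2*(t+6)*(t−6)

Pull out the common factor 2*t^2; t^2−36 is a difference of squares.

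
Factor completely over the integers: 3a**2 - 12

Factor out 3, leaving a**2 - 4, which is a difference of two squares.

3(a + 2)(a - 2)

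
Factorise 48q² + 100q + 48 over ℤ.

Pull out the common factor 4, then factor the remaining trinomial.

4(3q + 4)(4q + 3)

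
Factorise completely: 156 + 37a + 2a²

(2a + 13)(a + 12)

Need a pair with product 2·156 = 312 and sum 37: that's 24 and 13.
Split the middle term: 2a² + 24a + 13a + 156 = 2a(a + 12) + 13(a + 12).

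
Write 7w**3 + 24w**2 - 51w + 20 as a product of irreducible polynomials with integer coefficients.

Testing divisors of the constant over divisors of the leading coefficient, w = 4/7 is a root, giving the factor (7w - 4) and quotient w**2 + 4w - 5.
The remaining quadratic factors as (w + 5)(w - 1).

(7w - 4)(w + 5)(w - 1)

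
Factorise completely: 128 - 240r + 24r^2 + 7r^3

(7r - 4)(r + 8)(r - 4)

Among the possible rational roots, r = -8 is a root, so (r + 8) is a factor; dividing leaves 7r^2 - 32r + 16.
The remaining quadratic factors as (r - 4)(7r - 4).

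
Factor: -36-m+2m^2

Need a pair with product 2·(-36) = -72 and sum -1: that's -9 and 8.
Split the middle term: 2m^2-9m + 8m-36 = m(2m-9) + 4(2m-9).

(2m-9)(m+4)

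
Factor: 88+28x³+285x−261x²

Among the possible rational roots, x = 11/7 is a root, so (7x−11) is a factor; dividing leaves 4x²−31x−8.
The remaining quadratic factors as (4x+1)(x−8).

(4x+1)(7x−11)(x−8)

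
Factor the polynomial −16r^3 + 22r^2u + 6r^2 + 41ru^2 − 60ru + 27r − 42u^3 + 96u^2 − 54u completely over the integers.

Group: 8r(−2r^2 + ru + 3r + 6u^2 − 6u) + (−7u + 9)(−2r^2 + ru + 3r + 6u^2 − 6u); both groups contain (−2r^2 + ru + 3r + 6u^2 − 6u), so (8r − 7u + 9) is a factor with cofactor −2r^2 + ru + 3r + 6u^2 − 6u.
The cofactor groups again: −2r^2 + ru + 3r + 6u^2 − 6u = −r(2r + 3u − 3) + 2u(2r + 3u − 3); both groups contain (2r + 3u − 3), giving −(r − 2u)(2r + 3u − 3).

−(2r + 3u − 3)(8r − 7u + 9)(r − 2u)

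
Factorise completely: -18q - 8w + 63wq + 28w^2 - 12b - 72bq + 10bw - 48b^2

-(6b + 4w + 9q)(8b - 7w + 2)

Group: -6b(8b - 7w + 2) + (-4w - 9q)(8b - 7w + 2); both groups contain (8b - 7w + 2).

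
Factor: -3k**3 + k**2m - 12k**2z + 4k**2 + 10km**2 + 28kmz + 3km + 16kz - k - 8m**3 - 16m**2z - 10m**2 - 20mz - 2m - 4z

-(3k - 4m - 1)(k + 2m + 4z)(k - m - 1)

Group: 3k(-k**2 - km - 4kz + k + 2m**2 + 4mz + 2m + 4z) + (-4m - 1)(-k**2 - km - 4kz + k + 2m**2 + 4mz + 2m + 4z); both groups contain (-k**2 - km - 4kz + k + 2m**2 + 4mz + 2m + 4z), so (3k - 4m - 1) is a factor with cofactor -k**2 - km - 4kz + k + 2m**2 + 4mz + 2m + 4z.
The cofactor groups again: -k**2 - km - 4kz + k + 2m**2 + 4mz + 2m + 4z = -k(k - m - 1) + (-2m - 4z)(k - m - 1); both groups contain (k - m - 1), giving -(k + 2m + 4z)(k - m - 1).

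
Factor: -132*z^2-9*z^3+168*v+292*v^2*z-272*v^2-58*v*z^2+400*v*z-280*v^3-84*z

Group: 2*v*(-140*v^2+76*v*z-136*v+9*z^2+132*z+84) - z*(-140*v^2+76*v*z-136*v+9*z^2+132*z+84); both groups contain (-140*v^2+76*v*z-136*v+9*z^2+132*z+84), so (2*v-z) is a factor with cofactor -140*v^2+76*v*z-136*v+9*z^2+132*z+84.
The cofactor groups again: -140*v^2+76*v*z-136*v+9*z^2+132*z+84 = -10*v*(14*v-9*z-6) + (-z-14)*(14*v-9*z-6); both groups contain (14*v-9*z-6), giving -(10*v+z+14)*(14*v-9*z-6).

-(10*v+z+14)*(14*v-9*z-6)*(2*v-z)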